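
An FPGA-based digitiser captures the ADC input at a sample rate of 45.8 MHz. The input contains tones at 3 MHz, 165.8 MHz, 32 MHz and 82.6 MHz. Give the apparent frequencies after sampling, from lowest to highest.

fs/2 = 22.9 MHz.
3 MHz ≤ fs/2 = 22.9 MHz, passes unchanged.
165.8 MHz mod fs = 28.4 MHz.
28.4 MHz > fs/2 = 22.9 MHz, folds to fs − 28.4 MHz = 17.4 MHz.
32 MHz > fs/2 = 22.9 MHz, folds to fs − 32 MHz = 13.8 MHz.
82.6 MHz mod fs = 36.8 MHz.
36.8 MHz > fs/2 = 22.9 MHz, folds to fs − 36.8 MHz = 9 MHz.
Distinct values: {3 MHz, 9 MHz, 13.8 MHz, 17.4 MHz}.

3 MHz, 9 MHz, 13.8 MHz, 17.4 MHz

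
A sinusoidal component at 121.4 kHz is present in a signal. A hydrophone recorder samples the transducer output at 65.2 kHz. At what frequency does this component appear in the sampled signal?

121.4 kHz mod fs = 56.2 kHz.
56.2 kHz > fs/2 = 32.6 kHz, folds to fs − 56.2 kHz = 9 kHz.

9 kHz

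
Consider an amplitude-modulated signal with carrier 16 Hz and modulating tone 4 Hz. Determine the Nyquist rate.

40 Hz

AM sidebands sit at fc ± fm = 12 Hz and 20 Hz.
Highest-frequency component: 20 Hz.
Nyquist rate = 2 × 20 Hz = 40 Hz.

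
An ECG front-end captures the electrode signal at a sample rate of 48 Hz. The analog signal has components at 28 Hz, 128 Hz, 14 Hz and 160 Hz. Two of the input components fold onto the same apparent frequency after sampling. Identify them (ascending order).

fs/2 = 24 Hz.
28 Hz > fs/2 = 24 Hz, folds to fs − 28 Hz = 20 Hz.
128 Hz mod fs = 32 Hz.
32 Hz > fs/2 = 24 Hz, folds to fs − 32 Hz = 16 Hz.
14 Hz ≤ fs/2 = 24 Hz, passes unchanged.
160 Hz mod fs = 16 Hz.
16 Hz ≤ fs/2 = 24 Hz, appears at 16 Hz.
128 Hz and 160 Hz both map to 16 Hz.

128 Hz, 160 Hz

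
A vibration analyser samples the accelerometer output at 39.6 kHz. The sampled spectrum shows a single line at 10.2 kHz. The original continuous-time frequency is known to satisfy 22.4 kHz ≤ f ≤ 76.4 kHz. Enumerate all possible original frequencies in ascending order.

29.4 kHz, 49.8 kHz, 69 kHz

Frequencies that alias to 10.2 kHz are k·fs ± 10.2 kHz for integer k ≥ 0.
k=0: 10.2 kHz.
k=1: 29.4 kHz, 49.8 kHz.
k=2: 69 kHz, 89.4 kHz.
k=3: 108.6 kHz, 129 kHz.
Within [22.4 kHz, 76.4 kHz]: 29.4 kHz, 49.8 kHz, 69 kHz.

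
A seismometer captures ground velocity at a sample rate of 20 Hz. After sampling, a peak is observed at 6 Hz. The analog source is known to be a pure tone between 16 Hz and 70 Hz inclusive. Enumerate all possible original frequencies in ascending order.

Frequencies that alias to 6 Hz are k·fs ± 6 Hz for integer k ≥ 0.
k=0: 6 Hz.
k=1: 14 Hz, 26 Hz.
k=2: 34 Hz, 46 Hz.
k=3: 54 Hz, 66 Hz.
k=4: 74 Hz, 86 Hz.
Within [16 Hz, 70 Hz]: 26 Hz, 34 Hz, 46 Hz, 54 Hz, 66 Hz.

26 Hz, 34 Hz, 46 Hz, 54 Hz, 66 Hz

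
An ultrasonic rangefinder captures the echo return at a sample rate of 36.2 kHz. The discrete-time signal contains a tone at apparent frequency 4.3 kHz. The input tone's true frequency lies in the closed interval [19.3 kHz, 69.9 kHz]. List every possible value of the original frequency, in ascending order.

31.9 kHz, 40.5 kHz, 68.1 kHz

Frequencies that alias to 4.3 kHz are k·fs ± 4.3 kHz for integer k ≥ 0.
k=0: 4.3 kHz.
k=1: 31.9 kHz, 40.5 kHz.
k=2: 68.1 kHz, 76.7 kHz.
k=3: 104.3 kHz, 112.9 kHz.
Within [19.3 kHz, 69.9 kHz]: 31.9 kHz, 40.5 kHz, 68.1 kHz.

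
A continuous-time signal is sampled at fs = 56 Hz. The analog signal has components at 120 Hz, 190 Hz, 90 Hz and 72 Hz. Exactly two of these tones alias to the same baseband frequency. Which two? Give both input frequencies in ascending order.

fs/2 = 28 Hz.
120 Hz mod fs = 8 Hz.
8 Hz ≤ fs/2 = 28 Hz, appears at 8 Hz.
190 Hz mod fs = 22 Hz.
22 Hz ≤ fs/2 = 28 Hz, appears at 22 Hz.
90 Hz mod fs = 34 Hz.
34 Hz > fs/2 = 28 Hz, folds to fs − 34 Hz = 22 Hz.
72 Hz mod fs = 16 Hz.
16 Hz ≤ fs/2 = 28 Hz, appears at 16 Hz.
90 Hz and 190 Hz both map to 22 Hz.

90 Hz, 190 Hz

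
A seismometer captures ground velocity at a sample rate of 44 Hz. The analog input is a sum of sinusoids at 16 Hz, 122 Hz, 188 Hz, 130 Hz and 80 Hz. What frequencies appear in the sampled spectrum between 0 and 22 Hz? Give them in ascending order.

fs/2 = 22 Hz.
16 Hz ≤ fs/2 = 22 Hz, passes unchanged.
122 Hz mod fs = 34 Hz.
34 Hz > fs/2 = 22 Hz, folds to fs − 34 Hz = 10 Hz.
188 Hz mod fs = 12 Hz.
12 Hz ≤ fs/2 = 22 Hz, appears at 12 Hz.
130 Hz mod fs = 42 Hz.
42 Hz > fs/2 = 22 Hz, folds to fs − 42 Hz = 2 Hz.
80 Hz mod fs = 36 Hz.
36 Hz > fs/2 = 22 Hz, folds to fs − 36 Hz = 8 Hz.
Distinct values: {2 Hz, 8 Hz, 10 Hz, 12 Hz, 16 Hz}.

2 Hz, 8 Hz, 10 Hz, 12 Hz, 16 Hz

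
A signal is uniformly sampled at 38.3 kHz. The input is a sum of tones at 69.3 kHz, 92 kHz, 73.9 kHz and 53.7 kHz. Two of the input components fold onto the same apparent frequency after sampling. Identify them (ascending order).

53.7 kHz, 92 kHz

fs/2 = 19.15 kHz.
69.3 kHz mod fs = 31 kHz.
31 kHz > fs/2 = 19.15 kHz, folds to fs − 31 kHz = 7.3 kHz.
92 kHz mod fs = 15.4 kHz.
15.4 kHz ≤ fs/2 = 19.15 kHz, appears at 15.4 kHz.
73.9 kHz mod fs = 35.6 kHz.
35.6 kHz > fs/2 = 19.15 kHz, folds to fs − 35.6 kHz = 2.7 kHz.
53.7 kHz mod fs = 15.4 kHz.
15.4 kHz ≤ fs/2 = 19.15 kHz, appears at 15.4 kHz.
53.7 kHz and 92 kHz both map to 15.4 kHz.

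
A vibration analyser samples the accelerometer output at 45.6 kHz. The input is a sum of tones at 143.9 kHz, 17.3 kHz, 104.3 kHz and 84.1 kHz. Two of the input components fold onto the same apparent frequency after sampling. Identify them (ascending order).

84.1 kHz, 143.9 kHz

fs/2 = 22.8 kHz.
143.9 kHz mod fs = 7.1 kHz.
7.1 kHz ≤ fs/2 = 22.8 kHz, appears at 7.1 kHz.
17.3 kHz ≤ fs/2 = 22.8 kHz, passes unchanged.
104.3 kHz mod fs = 13.1 kHz.
13.1 kHz ≤ fs/2 = 22.8 kHz, appears at 13.1 kHz.
84.1 kHz mod fs = 38.5 kHz.
38.5 kHz > fs/2 = 22.8 kHz, folds to fs − 38.5 kHz = 7.1 kHz.
84.1 kHz and 143.9 kHz both map to 7.1 kHz.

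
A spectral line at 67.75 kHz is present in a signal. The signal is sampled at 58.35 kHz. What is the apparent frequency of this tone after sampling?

9.4 kHz

67.75 kHz mod fs = 9.4 kHz.
9.4 kHz ≤ fs/2 = 29.175 kHz, appears at 9.4 kHz.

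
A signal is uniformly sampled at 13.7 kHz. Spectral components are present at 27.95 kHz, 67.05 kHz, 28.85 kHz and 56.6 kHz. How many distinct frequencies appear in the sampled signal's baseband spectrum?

fs/2 = 6.85 kHz.
27.95 kHz mod fs = 0.55 kHz.
0.55 kHz ≤ fs/2 = 6.85 kHz, appears at 0.55 kHz.
67.05 kHz mod fs = 12.25 kHz.
12.25 kHz > fs/2 = 6.85 kHz, folds to fs − 12.25 kHz = 1.45 kHz.
28.85 kHz mod fs = 1.45 kHz.
1.45 kHz ≤ fs/2 = 6.85 kHz, appears at 1.45 kHz.
56.6 kHz mod fs = 1.8 kHz.
1.8 kHz ≤ fs/2 = 6.85 kHz, appears at 1.8 kHz.
Distinct values: {0.55 kHz, 1.45 kHz, 1.8 kHz} → 3.

3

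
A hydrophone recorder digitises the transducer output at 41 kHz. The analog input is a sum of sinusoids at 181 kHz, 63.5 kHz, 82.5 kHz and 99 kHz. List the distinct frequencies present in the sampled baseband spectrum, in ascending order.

fs/2 = 20.5 kHz.
181 kHz mod fs = 17 kHz.
17 kHz ≤ fs/2 = 20.5 kHz, appears at 17 kHz.
63.5 kHz mod fs = 22.5 kHz.
22.5 kHz > fs/2 = 20.5 kHz, folds to fs − 22.5 kHz = 18.5 kHz.
82.5 kHz mod fs = 0.5 kHz.
0.5 kHz ≤ fs/2 = 20.5 kHz, appears at 0.5 kHz.
99 kHz mod fs = 17 kHz.
17 kHz ≤ fs/2 = 20.5 kHz, appears at 17 kHz.
Distinct values: {0.5 kHz, 17 kHz, 18.5 kHz}.

0.5 kHz, 17 kHz, 18.5 kHz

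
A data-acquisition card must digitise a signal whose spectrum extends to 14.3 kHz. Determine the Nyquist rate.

28.6 kHz

Nyquist rate = 2 × 14.3 kHz = 28.6 kHz.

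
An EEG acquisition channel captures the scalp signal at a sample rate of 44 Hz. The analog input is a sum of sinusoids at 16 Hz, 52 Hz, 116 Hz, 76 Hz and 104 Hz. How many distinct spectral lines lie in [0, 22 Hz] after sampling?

fs/2 = 22 Hz.
16 Hz ≤ fs/2 = 22 Hz, passes unchanged.
52 Hz mod fs = 8 Hz.
8 Hz ≤ fs/2 = 22 Hz, appears at 8 Hz.
116 Hz mod fs = 28 Hz.
28 Hz > fs/2 = 22 Hz, folds to fs − 28 Hz = 16 Hz.
76 Hz mod fs = 32 Hz.
32 Hz > fs/2 = 22 Hz, folds to fs − 32 Hz = 12 Hz.
104 Hz mod fs = 16 Hz.
16 Hz ≤ fs/2 = 22 Hz, appears at 16 Hz.
Distinct values: {8 Hz, 12 Hz, 16 Hz} → 3.

3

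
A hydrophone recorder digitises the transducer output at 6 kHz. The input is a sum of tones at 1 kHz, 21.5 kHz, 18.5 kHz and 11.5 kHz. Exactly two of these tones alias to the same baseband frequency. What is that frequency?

fs/2 = 3 kHz.
1 kHz ≤ fs/2 = 3 kHz, passes unchanged.
21.5 kHz mod fs = 3.5 kHz.
3.5 kHz > fs/2 = 3 kHz, folds to fs − 3.5 kHz = 2.5 kHz.
18.5 kHz mod fs = 0.5 kHz.
0.5 kHz ≤ fs/2 = 3 kHz, appears at 0.5 kHz.
11.5 kHz mod fs = 5.5 kHz.
5.5 kHz > fs/2 = 3 kHz, folds to fs − 5.5 kHz = 0.5 kHz.
11.5 kHz and 18.5 kHz both map to 0.5 kHz.

0.5 kHz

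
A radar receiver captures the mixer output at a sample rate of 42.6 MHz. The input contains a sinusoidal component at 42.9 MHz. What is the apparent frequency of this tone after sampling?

0.3 MHz

42.9 MHz mod fs = 0.3 MHz.
0.3 MHz ≤ fs/2 = 21.3 MHz, appears at 0.3 MHz.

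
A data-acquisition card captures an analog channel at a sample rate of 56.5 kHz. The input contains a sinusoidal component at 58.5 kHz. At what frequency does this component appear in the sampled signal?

58.5 kHz mod fs = 2 kHz.
2 kHz ≤ fs/2 = 28.25 kHz, appears at 2 kHz.

2 kHz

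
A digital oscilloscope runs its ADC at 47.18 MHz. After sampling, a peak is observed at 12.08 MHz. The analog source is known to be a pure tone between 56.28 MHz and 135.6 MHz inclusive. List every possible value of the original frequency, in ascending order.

59.26 MHz, 82.28 MHz, 106.44 MHz, 129.46 MHz

Frequencies that alias to 12.08 MHz are k·fs ± 12.08 MHz for integer k ≥ 0.
k=0: 12.08 MHz.
k=1: 35.1 MHz, 59.26 MHz.
k=2: 82.28 MHz, 106.44 MHz.
k=3: 129.46 MHz, 153.62 MHz.
k=4: 176.64 MHz, 200.8 MHz.
Within [56.28 MHz, 135.6 MHz]: 59.26 MHz, 82.28 MHz, 106.44 MHz, 129.46 MHz.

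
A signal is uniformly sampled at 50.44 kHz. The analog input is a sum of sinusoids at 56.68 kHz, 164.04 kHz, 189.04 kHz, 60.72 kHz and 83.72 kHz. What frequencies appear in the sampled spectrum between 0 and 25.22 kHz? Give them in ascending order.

6.24 kHz, 10.28 kHz, 12.72 kHz, 17.16 kHz

fs/2 = 25.22 kHz.
56.68 kHz mod fs = 6.24 kHz.
6.24 kHz ≤ fs/2 = 25.22 kHz, appears at 6.24 kHz.
164.04 kHz mod fs = 12.72 kHz.
12.72 kHz ≤ fs/2 = 25.22 kHz, appears at 12.72 kHz.
189.04 kHz mod fs = 37.72 kHz.
37.72 kHz > fs/2 = 25.22 kHz, folds to fs − 37.72 kHz = 12.72 kHz.
60.72 kHz mod fs = 10.28 kHz.
10.28 kHz ≤ fs/2 = 25.22 kHz, appears at 10.28 kHz.
83.72 kHz mod fs = 33.28 kHz.
33.28 kHz > fs/2 = 25.22 kHz, folds to fs − 33.28 kHz = 17.16 kHz.
Distinct values: {6.24 kHz, 10.28 kHz, 12.72 kHz, 17.16 kHz}.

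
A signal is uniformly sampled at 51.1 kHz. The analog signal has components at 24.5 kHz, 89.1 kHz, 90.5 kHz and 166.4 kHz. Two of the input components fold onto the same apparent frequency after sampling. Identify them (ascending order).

fs/2 = 25.55 kHz.
24.5 kHz ≤ fs/2 = 25.55 kHz, passes unchanged.
89.1 kHz mod fs = 38 kHz.
38 kHz > fs/2 = 25.55 kHz, folds to fs − 38 kHz = 13.1 kHz.
90.5 kHz mod fs = 39.4 kHz.
39.4 kHz > fs/2 = 25.55 kHz, folds to fs − 39.4 kHz = 11.7 kHz.
166.4 kHz mod fs = 13.1 kHz.
13.1 kHz ≤ fs/2 = 25.55 kHz, appears at 13.1 kHz.
89.1 kHz and 166.4 kHz both map to 13.1 kHz.

89.1 kHz, 166.4 kHz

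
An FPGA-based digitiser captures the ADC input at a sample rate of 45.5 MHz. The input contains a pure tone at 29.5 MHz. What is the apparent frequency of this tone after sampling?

29.5 MHz > fs/2 = 22.75 MHz, folds to fs − 29.5 MHz = 16 MHz.

16 MHz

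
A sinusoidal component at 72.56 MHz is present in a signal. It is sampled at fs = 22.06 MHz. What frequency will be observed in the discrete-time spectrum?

6.38 MHz

72.56 MHz mod fs = 6.38 MHz.
6.38 MHz ≤ fs/2 = 11.03 MHz, appears at 6.38 MHz.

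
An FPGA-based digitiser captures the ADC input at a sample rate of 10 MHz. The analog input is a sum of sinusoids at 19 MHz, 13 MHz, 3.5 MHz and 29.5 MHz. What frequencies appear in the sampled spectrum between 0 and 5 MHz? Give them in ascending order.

0.5 MHz, 1 MHz, 3 MHz, 3.5 MHz

fs/2 = 5 MHz.
19 MHz mod fs = 9 MHz.
9 MHz > fs/2 = 5 MHz, folds to fs − 9 MHz = 1 MHz.
13 MHz mod fs = 3 MHz.
3 MHz ≤ fs/2 = 5 MHz, appears at 3 MHz.
3.5 MHz ≤ fs/2 = 5 MHz, passes unchanged.
29.5 MHz mod fs = 9.5 MHz.
9.5 MHz > fs/2 = 5 MHz, folds to fs − 9.5 MHz = 0.5 MHz.
Distinct values: {0.5 MHz, 1 MHz, 3 MHz, 3.5 MHz}.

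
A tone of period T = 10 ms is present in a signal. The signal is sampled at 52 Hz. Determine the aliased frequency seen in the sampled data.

T = 10 ms → f = 1/T = 100 Hz.
100 Hz mod fs = 48 Hz.
48 Hz > fs/2 = 26 Hz, folds to fs − 48 Hz = 4 Hz.

4 Hz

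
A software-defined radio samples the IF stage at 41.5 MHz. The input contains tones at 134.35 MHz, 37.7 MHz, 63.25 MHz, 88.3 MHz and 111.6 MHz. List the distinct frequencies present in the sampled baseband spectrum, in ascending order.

fs/2 = 20.75 MHz.
134.35 MHz mod fs = 9.85 MHz.
9.85 MHz ≤ fs/2 = 20.75 MHz, appears at 9.85 MHz.
37.7 MHz > fs/2 = 20.75 MHz, folds to fs − 37.7 MHz = 3.8 MHz.
63.25 MHz mod fs = 21.75 MHz.
21.75 MHz > fs/2 = 20.75 MHz, folds to fs − 21.75 MHz = 19.75 MHz.
88.3 MHz mod fs = 5.3 MHz.
5.3 MHz ≤ fs/2 = 20.75 MHz, appears at 5.3 MHz.
111.6 MHz mod fs = 28.6 MHz.
28.6 MHz > fs/2 = 20.75 MHz, folds to fs − 28.6 MHz = 12.9 MHz.
Distinct values: {3.8 MHz, 5.3 MHz, 9.85 MHz, 12.9 MHz, 19.75 MHz}.

3.8 MHz, 5.3 MHz, 9.85 MHz, 12.9 MHz, 19.75 MHz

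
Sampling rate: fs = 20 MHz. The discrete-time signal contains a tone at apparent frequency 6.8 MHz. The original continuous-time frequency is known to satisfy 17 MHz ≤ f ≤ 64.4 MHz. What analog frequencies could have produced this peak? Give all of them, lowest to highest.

Frequencies that alias to 6.8 MHz are k·fs ± 6.8 MHz for integer k ≥ 0.
k=0: 6.8 MHz.
k=1: 13.2 MHz, 26.8 MHz.
k=2: 33.2 MHz, 46.8 MHz.
k=3: 53.2 MHz, 66.8 MHz.
k=4: 73.2 MHz, 86.8 MHz.
Within [17 MHz, 64.4 MHz]: 26.8 MHz, 33.2 MHz, 46.8 MHz, 53.2 MHz.

26.8 MHz, 33.2 MHz, 46.8 MHz, 53.2 MHz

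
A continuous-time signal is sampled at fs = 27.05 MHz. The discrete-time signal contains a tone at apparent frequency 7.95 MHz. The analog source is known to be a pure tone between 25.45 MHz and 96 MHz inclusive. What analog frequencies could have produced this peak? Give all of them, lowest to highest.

35 MHz, 46.15 MHz, 62.05 MHz, 73.2 MHz, 89.1 MHz

Frequencies that alias to 7.95 MHz are k·fs ± 7.95 MHz for integer k ≥ 0.
k=0: 7.95 MHz.
k=1: 19.1 MHz, 35 MHz.
k=2: 46.15 MHz, 62.05 MHz.
k=3: 73.2 MHz, 89.1 MHz.
k=4: 100.25 MHz, 116.15 MHz.
Within [25.45 MHz, 96 MHz]: 35 MHz, 46.15 MHz, 62.05 MHz, 73.2 MHz, 89.1 MHz.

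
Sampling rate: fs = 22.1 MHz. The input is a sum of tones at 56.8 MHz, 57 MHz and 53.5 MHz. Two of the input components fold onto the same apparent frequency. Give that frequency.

fs/2 = 11.05 MHz.
56.8 MHz mod fs = 12.6 MHz.
12.6 MHz > fs/2 = 11.05 MHz, folds to fs − 12.6 MHz = 9.5 MHz.
57 MHz mod fs = 12.8 MHz.
12.8 MHz > fs/2 = 11.05 MHz, folds to fs − 12.8 MHz = 9.3 MHz.
53.5 MHz mod fs = 9.3 MHz.
9.3 MHz ≤ fs/2 = 11.05 MHz, appears at 9.3 MHz.
53.5 MHz and 57 MHz both map to 9.3 MHz.

9.3 MHz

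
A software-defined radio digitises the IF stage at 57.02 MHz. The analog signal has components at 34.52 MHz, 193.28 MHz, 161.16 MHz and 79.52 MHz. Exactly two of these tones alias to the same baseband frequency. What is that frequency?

22.5 MHz

fs/2 = 28.51 MHz.
34.52 MHz > fs/2 = 28.51 MHz, folds to fs − 34.52 MHz = 22.5 MHz.
193.28 MHz mod fs = 22.22 MHz.
22.22 MHz ≤ fs/2 = 28.51 MHz, appears at 22.22 MHz.
161.16 MHz mod fs = 47.12 MHz.
47.12 MHz > fs/2 = 28.51 MHz, folds to fs − 47.12 MHz = 9.9 MHz.
79.52 MHz mod fs = 22.5 MHz.
22.5 MHz ≤ fs/2 = 28.51 MHz, appears at 22.5 MHz.
34.52 MHz and 79.52 MHz both map to 22.5 MHz.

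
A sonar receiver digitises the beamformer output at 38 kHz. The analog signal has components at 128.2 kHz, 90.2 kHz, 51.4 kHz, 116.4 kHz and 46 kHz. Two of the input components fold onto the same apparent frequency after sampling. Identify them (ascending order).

fs/2 = 19 kHz.
128.2 kHz mod fs = 14.2 kHz.
14.2 kHz ≤ fs/2 = 19 kHz, appears at 14.2 kHz.
90.2 kHz mod fs = 14.2 kHz.
14.2 kHz ≤ fs/2 = 19 kHz, appears at 14.2 kHz.
51.4 kHz mod fs = 13.4 kHz.
13.4 kHz ≤ fs/2 = 19 kHz, appears at 13.4 kHz.
116.4 kHz mod fs = 2.4 kHz.
2.4 kHz ≤ fs/2 = 19 kHz, appears at 2.4 kHz.
46 kHz mod fs = 8 kHz.
8 kHz ≤ fs/2 = 19 kHz, appears at 8 kHz.
90.2 kHz and 128.2 kHz both map to 14.2 kHz.

90.2 kHz, 128.2 kHz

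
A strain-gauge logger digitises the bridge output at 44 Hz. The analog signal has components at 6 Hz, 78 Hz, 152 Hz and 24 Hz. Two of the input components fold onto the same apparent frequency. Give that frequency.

20 Hz

fs/2 = 22 Hz.
6 Hz ≤ fs/2 = 22 Hz, passes unchanged.
78 Hz mod fs = 34 Hz.
34 Hz > fs/2 = 22 Hz, folds to fs − 34 Hz = 10 Hz.
152 Hz mod fs = 20 Hz.
20 Hz ≤ fs/2 = 22 Hz, appears at 20 Hz.
24 Hz > fs/2 = 22 Hz, folds to fs − 24 Hz = 20 Hz.
24 Hz and 152 Hz both map to 20 Hz.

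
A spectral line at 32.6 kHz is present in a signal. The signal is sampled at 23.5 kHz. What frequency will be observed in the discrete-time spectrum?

9.1 kHz

32.6 kHz mod fs = 9.1 kHz.
9.1 kHz ≤ fs/2 = 11.75 kHz, appears at 9.1 kHz.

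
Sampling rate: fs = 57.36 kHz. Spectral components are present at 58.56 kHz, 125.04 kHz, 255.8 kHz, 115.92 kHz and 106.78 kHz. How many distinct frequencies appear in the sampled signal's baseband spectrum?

4

fs/2 = 28.68 kHz.
58.56 kHz mod fs = 1.2 kHz.
1.2 kHz ≤ fs/2 = 28.68 kHz, appears at 1.2 kHz.
125.04 kHz mod fs = 10.32 kHz.
10.32 kHz ≤ fs/2 = 28.68 kHz, appears at 10.32 kHz.
255.8 kHz mod fs = 26.36 kHz.
26.36 kHz ≤ fs/2 = 28.68 kHz, appears at 26.36 kHz.
115.92 kHz mod fs = 1.2 kHz.
1.2 kHz ≤ fs/2 = 28.68 kHz, appears at 1.2 kHz.
106.78 kHz mod fs = 49.42 kHz.
49.42 kHz > fs/2 = 28.68 kHz, folds to fs − 49.42 kHz = 7.94 kHz.
Distinct values: {1.2 kHz, 7.94 kHz, 10.32 kHz, 26.36 kHz} → 4.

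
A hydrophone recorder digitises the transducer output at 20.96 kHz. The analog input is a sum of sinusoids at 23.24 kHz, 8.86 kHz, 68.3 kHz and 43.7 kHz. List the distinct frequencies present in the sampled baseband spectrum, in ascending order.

fs/2 = 10.48 kHz.
23.24 kHz mod fs = 2.28 kHz.
2.28 kHz ≤ fs/2 = 10.48 kHz, appears at 2.28 kHz.
8.86 kHz ≤ fs/2 = 10.48 kHz, passes unchanged.
68.3 kHz mod fs = 5.42 kHz.
5.42 kHz ≤ fs/2 = 10.48 kHz, appears at 5.42 kHz.
43.7 kHz mod fs = 1.78 kHz.
1.78 kHz ≤ fs/2 = 10.48 kHz, appears at 1.78 kHz.
Distinct values: {1.78 kHz, 2.28 kHz, 5.42 kHz, 8.86 kHz}.

1.78 kHz, 2.28 kHz, 5.42 kHz, 8.86 kHz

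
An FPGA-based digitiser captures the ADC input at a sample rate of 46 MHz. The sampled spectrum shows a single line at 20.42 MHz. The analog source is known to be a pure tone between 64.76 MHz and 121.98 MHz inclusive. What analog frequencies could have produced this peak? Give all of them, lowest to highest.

Frequencies that alias to 20.42 MHz are k·fs ± 20.42 MHz for integer k ≥ 0.
k=0: 20.42 MHz.
k=1: 25.58 MHz, 66.42 MHz.
k=2: 71.58 MHz, 112.42 MHz.
k=3: 117.58 MHz, 158.42 MHz.
k=4: 163.58 MHz, 204.42 MHz.
Within [64.76 MHz, 121.98 MHz]: 66.42 MHz, 71.58 MHz, 112.42 MHz, 117.58 MHz.

66.42 MHz, 71.58 MHz, 112.42 MHz, 117.58 MHz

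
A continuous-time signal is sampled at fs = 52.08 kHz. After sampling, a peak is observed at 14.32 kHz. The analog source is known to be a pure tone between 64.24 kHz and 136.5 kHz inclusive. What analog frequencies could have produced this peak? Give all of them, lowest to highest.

66.4 kHz, 89.84 kHz, 118.48 kHz

Frequencies that alias to 14.32 kHz are k·fs ± 14.32 kHz for integer k ≥ 0.
k=0: 14.32 kHz.
k=1: 37.76 kHz, 66.4 kHz.
k=2: 89.84 kHz, 118.48 kHz.
k=3: 141.92 kHz, 170.56 kHz.
Within [64.24 kHz, 136.5 kHz]: 66.4 kHz, 89.84 kHz, 118.48 kHz.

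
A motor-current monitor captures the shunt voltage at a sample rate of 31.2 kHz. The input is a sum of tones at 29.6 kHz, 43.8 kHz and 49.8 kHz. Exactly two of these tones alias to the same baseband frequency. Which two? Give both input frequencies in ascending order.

43.8 kHz, 49.8 kHz

fs/2 = 15.6 kHz.
29.6 kHz > fs/2 = 15.6 kHz, folds to fs − 29.6 kHz = 1.6 kHz.
43.8 kHz mod fs = 12.6 kHz.
12.6 kHz ≤ fs/2 = 15.6 kHz, appears at 12.6 kHz.
49.8 kHz mod fs = 18.6 kHz.
18.6 kHz > fs/2 = 15.6 kHz, folds to fs − 18.6 kHz = 12.6 kHz.
43.8 kHz and 49.8 kHz both map to 12.6 kHz.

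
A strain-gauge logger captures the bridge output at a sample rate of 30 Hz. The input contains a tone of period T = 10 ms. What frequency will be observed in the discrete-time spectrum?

T = 10 ms → f = 1/T = 100 Hz.
100 Hz mod fs = 10 Hz.
10 Hz ≤ fs/2 = 15 Hz, appears at 10 Hz.

10 Hz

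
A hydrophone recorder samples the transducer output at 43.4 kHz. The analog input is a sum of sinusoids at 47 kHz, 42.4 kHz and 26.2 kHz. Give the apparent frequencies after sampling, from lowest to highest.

1 kHz, 3.6 kHz, 17.2 kHz

fs/2 = 21.7 kHz.
47 kHz mod fs = 3.6 kHz.
3.6 kHz ≤ fs/2 = 21.7 kHz, appears at 3.6 kHz.
42.4 kHz > fs/2 = 21.7 kHz, folds to fs − 42.4 kHz = 1 kHz.
26.2 kHz > fs/2 = 21.7 kHz, folds to fs − 26.2 kHz = 17.2 kHz.
Distinct values: {1 kHz, 3.6 kHz, 17.2 kHz}.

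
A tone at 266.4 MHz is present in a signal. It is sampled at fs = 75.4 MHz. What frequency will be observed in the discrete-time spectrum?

266.4 MHz mod fs = 40.2 MHz.
40.2 MHz > fs/2 = 37.7 MHz, folds to fs − 40.2 MHz = 35.2 MHz.

35.2 MHz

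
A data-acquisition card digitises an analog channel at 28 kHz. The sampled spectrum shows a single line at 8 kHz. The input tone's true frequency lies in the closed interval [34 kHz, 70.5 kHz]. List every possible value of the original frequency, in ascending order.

Frequencies that alias to 8 kHz are k·fs ± 8 kHz for integer k ≥ 0.
k=0: 8 kHz.
k=1: 20 kHz, 36 kHz.
k=2: 48 kHz, 64 kHz.
k=3: 76 kHz, 92 kHz.
Within [34 kHz, 70.5 kHz]: 36 kHz, 48 kHz, 64 kHz.

36 kHz, 48 kHz, 64 kHz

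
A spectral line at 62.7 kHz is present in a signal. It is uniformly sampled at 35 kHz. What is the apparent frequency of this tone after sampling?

62.7 kHz mod fs = 27.7 kHz.
27.7 kHz > fs/2 = 17.5 kHz, folds to fs − 27.7 kHz = 7.3 kHz.

7.3 kHz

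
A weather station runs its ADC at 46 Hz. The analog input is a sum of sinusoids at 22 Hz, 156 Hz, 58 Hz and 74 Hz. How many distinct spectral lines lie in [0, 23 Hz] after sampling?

fs/2 = 23 Hz.
22 Hz ≤ fs/2 = 23 Hz, passes unchanged.
156 Hz mod fs = 18 Hz.
18 Hz ≤ fs/2 = 23 Hz, appears at 18 Hz.
58 Hz mod fs = 12 Hz.
12 Hz ≤ fs/2 = 23 Hz, appears at 12 Hz.
74 Hz mod fs = 28 Hz.
28 Hz > fs/2 = 23 Hz, folds to fs − 28 Hz = 18 Hz.
Distinct values: {12 Hz, 18 Hz, 22 Hz} → 3.

3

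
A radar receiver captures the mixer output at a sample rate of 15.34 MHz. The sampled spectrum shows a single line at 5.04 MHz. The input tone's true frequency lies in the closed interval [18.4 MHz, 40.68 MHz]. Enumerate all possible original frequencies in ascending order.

Frequencies that alias to 5.04 MHz are k·fs ± 5.04 MHz for integer k ≥ 0.
k=0: 5.04 MHz.
k=1: 10.3 MHz, 20.38 MHz.
k=2: 25.64 MHz, 35.72 MHz.
k=3: 40.98 MHz, 51.06 MHz.
Within [18.4 MHz, 40.68 MHz]: 20.38 MHz, 25.64 MHz, 35.72 MHz.

20.38 MHz, 25.64 MHz, 35.72 MHz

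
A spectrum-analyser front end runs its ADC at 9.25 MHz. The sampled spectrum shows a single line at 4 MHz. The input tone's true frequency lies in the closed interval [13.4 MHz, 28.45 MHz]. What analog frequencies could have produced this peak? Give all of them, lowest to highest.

14.5 MHz, 22.5 MHz, 23.75 MHz

Frequencies that alias to 4 MHz are k·fs ± 4 MHz for integer k ≥ 0.
k=0: 4 MHz.
k=1: 5.25 MHz, 13.25 MHz.
k=2: 14.5 MHz, 22.5 MHz.
k=3: 23.75 MHz, 31.75 MHz.
k=4: 33 MHz, 41 MHz.
Within [13.4 MHz, 28.45 MHz]: 14.5 MHz, 22.5 MHz, 23.75 MHz.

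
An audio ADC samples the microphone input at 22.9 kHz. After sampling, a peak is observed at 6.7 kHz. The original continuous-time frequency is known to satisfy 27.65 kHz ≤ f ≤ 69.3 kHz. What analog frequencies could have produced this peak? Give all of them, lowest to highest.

Frequencies that alias to 6.7 kHz are k·fs ± 6.7 kHz for integer k ≥ 0.
k=0: 6.7 kHz.
k=1: 16.2 kHz, 29.6 kHz.
k=2: 39.1 kHz, 52.5 kHz.
k=3: 62 kHz, 75.4 kHz.
k=4: 84.9 kHz, 98.3 kHz.
Within [27.65 kHz, 69.3 kHz]: 29.6 kHz, 39.1 kHz, 52.5 kHz, 62 kHz.

29.6 kHz, 39.1 kHz, 52.5 kHz, 62 kHz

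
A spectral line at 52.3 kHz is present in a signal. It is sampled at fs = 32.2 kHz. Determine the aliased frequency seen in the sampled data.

12.1 kHz

52.3 kHz mod fs = 20.1 kHz.
20.1 kHz > fs/2 = 16.1 kHz, folds to fs − 20.1 kHz = 12.1 kHz.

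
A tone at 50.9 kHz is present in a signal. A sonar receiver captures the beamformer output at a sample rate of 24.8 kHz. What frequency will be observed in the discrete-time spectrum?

1.3 kHz

50.9 kHz mod fs = 1.3 kHz.
1.3 kHz ≤ fs/2 = 12.4 kHz, appears at 1.3 kHz.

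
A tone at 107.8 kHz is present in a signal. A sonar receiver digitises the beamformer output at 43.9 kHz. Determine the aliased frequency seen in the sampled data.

107.8 kHz mod fs = 20 kHz.
20 kHz ≤ fs/2 = 21.95 kHz, appears at 20 kHz.

20 kHz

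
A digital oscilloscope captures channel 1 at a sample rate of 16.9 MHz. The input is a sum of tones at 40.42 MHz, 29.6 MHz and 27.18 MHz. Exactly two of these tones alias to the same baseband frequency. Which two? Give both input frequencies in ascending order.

27.18 MHz, 40.42 MHz

fs/2 = 8.45 MHz.
40.42 MHz mod fs = 6.62 MHz.
6.62 MHz ≤ fs/2 = 8.45 MHz, appears at 6.62 MHz.
29.6 MHz mod fs = 12.7 MHz.
12.7 MHz > fs/2 = 8.45 MHz, folds to fs − 12.7 MHz = 4.2 MHz.
27.18 MHz mod fs = 10.28 MHz.
10.28 MHz > fs/2 = 8.45 MHz, folds to fs − 10.28 MHz = 6.62 MHz.
27.18 MHz and 40.42 MHz both map to 6.62 MHz.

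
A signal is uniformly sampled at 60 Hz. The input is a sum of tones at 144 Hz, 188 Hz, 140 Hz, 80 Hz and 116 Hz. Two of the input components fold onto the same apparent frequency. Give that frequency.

20 Hz

fs/2 = 30 Hz.
144 Hz mod fs = 24 Hz.
24 Hz ≤ fs/2 = 30 Hz, appears at 24 Hz.
188 Hz mod fs = 8 Hz.
8 Hz ≤ fs/2 = 30 Hz, appears at 8 Hz.
140 Hz mod fs = 20 Hz.
20 Hz ≤ fs/2 = 30 Hz, appears at 20 Hz.
80 Hz mod fs = 20 Hz.
20 Hz ≤ fs/2 = 30 Hz, appears at 20 Hz.
116 Hz mod fs = 56 Hz.
56 Hz > fs/2 = 30 Hz, folds to fs − 56 Hz = 4 Hz.
80 Hz and 140 Hz both map to 20 Hz.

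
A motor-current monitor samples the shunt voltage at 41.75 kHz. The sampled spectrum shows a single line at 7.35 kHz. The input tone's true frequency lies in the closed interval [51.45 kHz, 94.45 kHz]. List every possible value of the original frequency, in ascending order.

76.15 kHz, 90.85 kHz

Frequencies that alias to 7.35 kHz are k·fs ± 7.35 kHz for integer k ≥ 0.
k=0: 7.35 kHz.
k=1: 34.4 kHz, 49.1 kHz.
k=2: 76.15 kHz, 90.85 kHz.
k=3: 117.9 kHz, 132.6 kHz.
Within [51.45 kHz, 94.45 kHz]: 76.15 kHz, 90.85 kHz.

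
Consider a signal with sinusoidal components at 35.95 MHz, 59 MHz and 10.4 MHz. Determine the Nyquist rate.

118 MHz

Highest-frequency component: 59 MHz.
Nyquist rate = 2 × 59 MHz = 118 MHz.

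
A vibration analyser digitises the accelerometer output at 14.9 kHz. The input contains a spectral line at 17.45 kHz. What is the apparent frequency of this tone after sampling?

17.45 kHz mod fs = 2.55 kHz.
2.55 kHz ≤ fs/2 = 7.45 kHz, appears at 2.55 kHz.

2.55 kHz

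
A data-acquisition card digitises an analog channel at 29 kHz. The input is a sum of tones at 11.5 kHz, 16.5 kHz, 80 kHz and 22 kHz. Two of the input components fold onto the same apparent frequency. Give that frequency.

7 kHz

fs/2 = 14.5 kHz.
11.5 kHz ≤ fs/2 = 14.5 kHz, passes unchanged.
16.5 kHz > fs/2 = 14.5 kHz, folds to fs − 16.5 kHz = 12.5 kHz.
80 kHz mod fs = 22 kHz.
22 kHz > fs/2 = 14.5 kHz, folds to fs − 22 kHz = 7 kHz.
22 kHz > fs/2 = 14.5 kHz, folds to fs − 22 kHz = 7 kHz.
22 kHz and 80 kHz both map to 7 kHz.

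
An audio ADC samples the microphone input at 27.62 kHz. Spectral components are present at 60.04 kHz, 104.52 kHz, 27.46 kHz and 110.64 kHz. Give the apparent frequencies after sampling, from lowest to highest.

fs/2 = 13.81 kHz.
60.04 kHz mod fs = 4.8 kHz.
4.8 kHz ≤ fs/2 = 13.81 kHz, appears at 4.8 kHz.
104.52 kHz mod fs = 21.66 kHz.
21.66 kHz > fs/2 = 13.81 kHz, folds to fs − 21.66 kHz = 5.96 kHz.
27.46 kHz > fs/2 = 13.81 kHz, folds to fs − 27.46 kHz = 0.16 kHz.
110.64 kHz mod fs = 0.16 kHz.
0.16 kHz ≤ fs/2 = 13.81 kHz, appears at 0.16 kHz.
Distinct values: {0.16 kHz, 4.8 kHz, 5.96 kHz}.

0.16 kHz, 4.8 kHz, 5.96 kHz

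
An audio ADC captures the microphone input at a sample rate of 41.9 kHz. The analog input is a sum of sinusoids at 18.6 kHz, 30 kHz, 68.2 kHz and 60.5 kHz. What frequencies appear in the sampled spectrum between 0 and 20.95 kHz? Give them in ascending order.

fs/2 = 20.95 kHz.
18.6 kHz ≤ fs/2 = 20.95 kHz, passes unchanged.
30 kHz > fs/2 = 20.95 kHz, folds to fs − 30 kHz = 11.9 kHz.
68.2 kHz mod fs = 26.3 kHz.
26.3 kHz > fs/2 = 20.95 kHz, folds to fs − 26.3 kHz = 15.6 kHz.
60.5 kHz mod fs = 18.6 kHz.
18.6 kHz ≤ fs/2 = 20.95 kHz, appears at 18.6 kHz.
Distinct values: {11.9 kHz, 15.6 kHz, 18.6 kHz}.

11.9 kHz, 15.6 kHz, 18.6 kHz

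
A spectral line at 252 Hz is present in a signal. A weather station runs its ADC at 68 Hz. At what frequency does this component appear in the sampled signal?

252 Hz mod fs = 48 Hz.
48 Hz > fs/2 = 34 Hz, folds to fs − 48 Hz = 20 Hz.

20 Hz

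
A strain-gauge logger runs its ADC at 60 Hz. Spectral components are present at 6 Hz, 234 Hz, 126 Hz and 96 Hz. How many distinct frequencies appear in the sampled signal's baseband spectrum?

fs/2 = 30 Hz.
6 Hz ≤ fs/2 = 30 Hz, passes unchanged.
234 Hz mod fs = 54 Hz.
54 Hz > fs/2 = 30 Hz, folds to fs − 54 Hz = 6 Hz.
126 Hz mod fs = 6 Hz.
6 Hz ≤ fs/2 = 30 Hz, appears at 6 Hz.
96 Hz mod fs = 36 Hz.
36 Hz > fs/2 = 30 Hz, folds to fs − 36 Hz = 24 Hz.
Distinct values: {6 Hz, 24 Hz} → 2.

2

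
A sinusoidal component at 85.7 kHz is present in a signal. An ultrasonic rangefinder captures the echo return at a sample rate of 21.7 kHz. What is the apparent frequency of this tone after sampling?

85.7 kHz mod fs = 20.6 kHz.
20.6 kHz > fs/2 = 10.85 kHz, folds to fs − 20.6 kHz = 1.1 kHz.

1.1 kHz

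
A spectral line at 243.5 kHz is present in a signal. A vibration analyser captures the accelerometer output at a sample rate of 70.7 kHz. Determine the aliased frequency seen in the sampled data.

243.5 kHz mod fs = 31.4 kHz.
31.4 kHz ≤ fs/2 = 35.35 kHz, appears at 31.4 kHz.

31.4 kHz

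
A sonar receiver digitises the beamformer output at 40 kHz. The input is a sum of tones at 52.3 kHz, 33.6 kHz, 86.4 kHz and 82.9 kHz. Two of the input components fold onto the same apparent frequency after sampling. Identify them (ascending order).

33.6 kHz, 86.4 kHz

fs/2 = 20 kHz.
52.3 kHz mod fs = 12.3 kHz.
12.3 kHz ≤ fs/2 = 20 kHz, appears at 12.3 kHz.
33.6 kHz > fs/2 = 20 kHz, folds to fs − 33.6 kHz = 6.4 kHz.
86.4 kHz mod fs = 6.4 kHz.
6.4 kHz ≤ fs/2 = 20 kHz, appears at 6.4 kHz.
82.9 kHz mod fs = 2.9 kHz.
2.9 kHz ≤ fs/2 = 20 kHz, appears at 2.9 kHz.
33.6 kHz and 86.4 kHz both map to 6.4 kHz.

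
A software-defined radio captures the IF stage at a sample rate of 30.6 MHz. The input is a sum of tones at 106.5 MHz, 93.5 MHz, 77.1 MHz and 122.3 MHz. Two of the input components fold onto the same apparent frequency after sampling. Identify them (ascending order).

77.1 MHz, 106.5 MHz

fs/2 = 15.3 MHz.
106.5 MHz mod fs = 14.7 MHz.
14.7 MHz ≤ fs/2 = 15.3 MHz, appears at 14.7 MHz.
93.5 MHz mod fs = 1.7 MHz.
1.7 MHz ≤ fs/2 = 15.3 MHz, appears at 1.7 MHz.
77.1 MHz mod fs = 15.9 MHz.
15.9 MHz > fs/2 = 15.3 MHz, folds to fs − 15.9 MHz = 14.7 MHz.
122.3 MHz mod fs = 30.5 MHz.
30.5 MHz > fs/2 = 15.3 MHz, folds to fs − 30.5 MHz = 0.1 MHz.
77.1 MHz and 106.5 MHz both map to 14.7 MHz.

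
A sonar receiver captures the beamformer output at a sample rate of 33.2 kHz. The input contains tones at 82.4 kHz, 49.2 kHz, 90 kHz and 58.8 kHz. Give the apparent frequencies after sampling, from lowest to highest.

fs/2 = 16.6 kHz.
82.4 kHz mod fs = 16 kHz.
16 kHz ≤ fs/2 = 16.6 kHz, appears at 16 kHz.
49.2 kHz mod fs = 16 kHz.
16 kHz ≤ fs/2 = 16.6 kHz, appears at 16 kHz.
90 kHz mod fs = 23.6 kHz.
23.6 kHz > fs/2 = 16.6 kHz, folds to fs − 23.6 kHz = 9.6 kHz.
58.8 kHz mod fs = 25.6 kHz.
25.6 kHz > fs/2 = 16.6 kHz, folds to fs − 25.6 kHz = 7.6 kHz.
Distinct values: {7.6 kHz, 9.6 kHz, 16 kHz}.

7.6 kHz, 9.6 kHz, 16 kHz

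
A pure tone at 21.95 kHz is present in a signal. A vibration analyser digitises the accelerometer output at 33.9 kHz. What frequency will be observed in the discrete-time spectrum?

11.95 kHz

21.95 kHz > fs/2 = 16.95 kHz, folds to fs − 21.95 kHz = 11.95 kHz.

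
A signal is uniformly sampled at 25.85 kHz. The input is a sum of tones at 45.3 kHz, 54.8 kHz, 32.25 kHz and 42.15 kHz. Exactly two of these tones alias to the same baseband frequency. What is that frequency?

6.4 kHz

fs/2 = 12.925 kHz.
45.3 kHz mod fs = 19.45 kHz.
19.45 kHz > fs/2 = 12.925 kHz, folds to fs − 19.45 kHz = 6.4 kHz.
54.8 kHz mod fs = 3.1 kHz.
3.1 kHz ≤ fs/2 = 12.925 kHz, appears at 3.1 kHz.
32.25 kHz mod fs = 6.4 kHz.
6.4 kHz ≤ fs/2 = 12.925 kHz, appears at 6.4 kHz.
42.15 kHz mod fs = 16.3 kHz.
16.3 kHz > fs/2 = 12.925 kHz, folds to fs − 16.3 kHz = 9.55 kHz.
32.25 kHz and 45.3 kHz both map to 6.4 kHz.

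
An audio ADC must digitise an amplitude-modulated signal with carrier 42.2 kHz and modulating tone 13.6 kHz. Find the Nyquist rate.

AM sidebands sit at fc ± fm = 28.6 kHz and 55.8 kHz.
Highest-frequency component: 55.8 kHz.
Nyquist rate = 2 × 55.8 kHz = 111.6 kHz.

111.6 kHz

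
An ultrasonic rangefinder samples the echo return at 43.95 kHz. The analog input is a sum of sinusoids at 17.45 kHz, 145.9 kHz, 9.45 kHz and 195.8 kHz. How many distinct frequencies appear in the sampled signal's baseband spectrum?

fs/2 = 21.975 kHz.
17.45 kHz ≤ fs/2 = 21.975 kHz, passes unchanged.
145.9 kHz mod fs = 14.05 kHz.
14.05 kHz ≤ fs/2 = 21.975 kHz, appears at 14.05 kHz.
9.45 kHz ≤ fs/2 = 21.975 kHz, passes unchanged.
195.8 kHz mod fs = 20 kHz.
20 kHz ≤ fs/2 = 21.975 kHz, appears at 20 kHz.
Distinct values: {9.45 kHz, 14.05 kHz, 17.45 kHz, 20 kHz} → 4.

4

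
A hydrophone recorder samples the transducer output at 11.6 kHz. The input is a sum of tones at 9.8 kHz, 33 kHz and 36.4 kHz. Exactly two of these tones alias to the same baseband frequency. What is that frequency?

fs/2 = 5.8 kHz.
9.8 kHz > fs/2 = 5.8 kHz, folds to fs − 9.8 kHz = 1.8 kHz.
33 kHz mod fs = 9.8 kHz.
9.8 kHz > fs/2 = 5.8 kHz, folds to fs − 9.8 kHz = 1.8 kHz.
36.4 kHz mod fs = 1.6 kHz.
1.6 kHz ≤ fs/2 = 5.8 kHz, appears at 1.6 kHz.
9.8 kHz and 33 kHz both map to 1.8 kHz.

1.8 kHz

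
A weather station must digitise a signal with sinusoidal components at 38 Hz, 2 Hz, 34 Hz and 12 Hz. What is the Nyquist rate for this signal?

76 Hz

Highest-frequency component: 38 Hz.
Nyquist rate = 2 × 38 Hz = 76 Hz.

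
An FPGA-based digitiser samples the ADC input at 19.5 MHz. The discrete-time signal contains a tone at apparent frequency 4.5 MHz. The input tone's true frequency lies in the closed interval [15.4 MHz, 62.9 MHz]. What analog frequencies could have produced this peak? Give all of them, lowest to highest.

Frequencies that alias to 4.5 MHz are k·fs ± 4.5 MHz for integer k ≥ 0.
k=0: 4.5 MHz.
k=1: 15 MHz, 24 MHz.
k=2: 34.5 MHz, 43.5 MHz.
k=3: 54 MHz, 63 MHz.
k=4: 73.5 MHz, 82.5 MHz.
Within [15.4 MHz, 62.9 MHz]: 24 MHz, 34.5 MHz, 43.5 MHz, 54 MHz.

24 MHz, 34.5 MHz, 43.5 MHz, 54 MHz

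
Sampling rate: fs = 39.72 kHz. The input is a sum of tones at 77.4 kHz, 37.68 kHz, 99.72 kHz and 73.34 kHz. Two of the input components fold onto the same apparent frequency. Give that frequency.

fs/2 = 19.86 kHz.
77.4 kHz mod fs = 37.68 kHz.
37.68 kHz > fs/2 = 19.86 kHz, folds to fs − 37.68 kHz = 2.04 kHz.
37.68 kHz > fs/2 = 19.86 kHz, folds to fs − 37.68 kHz = 2.04 kHz.
99.72 kHz mod fs = 20.28 kHz.
20.28 kHz > fs/2 = 19.86 kHz, folds to fs − 20.28 kHz = 19.44 kHz.
73.34 kHz mod fs = 33.62 kHz.
33.62 kHz > fs/2 = 19.86 kHz, folds to fs − 33.62 kHz = 6.1 kHz.
37.68 kHz and 77.4 kHz both map to 2.04 kHz.

2.04 kHz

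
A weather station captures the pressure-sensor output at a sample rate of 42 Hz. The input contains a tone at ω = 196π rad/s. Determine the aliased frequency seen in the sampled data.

ω = 196π rad/s → f = ω/(2π) = 98 Hz.
98 Hz mod fs = 14 Hz.
14 Hz ≤ fs/2 = 21 Hz, appears at 14 Hz.

14 Hz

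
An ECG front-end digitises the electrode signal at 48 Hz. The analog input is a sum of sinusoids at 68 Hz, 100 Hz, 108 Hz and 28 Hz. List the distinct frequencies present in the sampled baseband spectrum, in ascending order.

4 Hz, 12 Hz, 20 Hz

fs/2 = 24 Hz.
68 Hz mod fs = 20 Hz.
20 Hz ≤ fs/2 = 24 Hz, appears at 20 Hz.
100 Hz mod fs = 4 Hz.
4 Hz ≤ fs/2 = 24 Hz, appears at 4 Hz.
108 Hz mod fs = 12 Hz.
12 Hz ≤ fs/2 = 24 Hz, appears at 12 Hz.
28 Hz > fs/2 = 24 Hz, folds to fs − 28 Hz = 20 Hz.
Distinct values: {4 Hz, 12 Hz, 20 Hz}.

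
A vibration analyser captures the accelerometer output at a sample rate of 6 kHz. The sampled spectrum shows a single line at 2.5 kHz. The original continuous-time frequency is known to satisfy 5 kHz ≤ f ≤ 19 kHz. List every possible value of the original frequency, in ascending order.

Frequencies that alias to 2.5 kHz are k·fs ± 2.5 kHz for integer k ≥ 0.
k=0: 2.5 kHz.
k=1: 3.5 kHz, 8.5 kHz.
k=2: 9.5 kHz, 14.5 kHz.
k=3: 15.5 kHz, 20.5 kHz.
k=4: 21.5 kHz, 26.5 kHz.
Within [5 kHz, 19 kHz]: 8.5 kHz, 9.5 kHz, 14.5 kHz, 15.5 kHz.

8.5 kHz, 9.5 kHz, 14.5 kHz, 15.5 kHz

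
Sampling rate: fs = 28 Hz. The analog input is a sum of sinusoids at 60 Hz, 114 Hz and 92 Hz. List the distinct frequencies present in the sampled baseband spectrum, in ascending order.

2 Hz, 4 Hz, 8 Hz

fs/2 = 14 Hz.
60 Hz mod fs = 4 Hz.
4 Hz ≤ fs/2 = 14 Hz, appears at 4 Hz.
114 Hz mod fs = 2 Hz.
2 Hz ≤ fs/2 = 14 Hz, appears at 2 Hz.
92 Hz mod fs = 8 Hz.
8 Hz ≤ fs/2 = 14 Hz, appears at 8 Hz.
Distinct values: {2 Hz, 4 Hz, 8 Hz}.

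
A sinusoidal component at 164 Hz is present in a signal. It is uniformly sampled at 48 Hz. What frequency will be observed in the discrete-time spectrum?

164 Hz mod fs = 20 Hz.
20 Hz ≤ fs/2 = 24 Hz, appears at 20 Hz.

20 Hz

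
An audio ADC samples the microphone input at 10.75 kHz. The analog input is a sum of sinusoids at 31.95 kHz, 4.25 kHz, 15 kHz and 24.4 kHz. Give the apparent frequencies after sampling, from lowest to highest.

0.3 kHz, 2.9 kHz, 4.25 kHz

fs/2 = 5.375 kHz.
31.95 kHz mod fs = 10.45 kHz.
10.45 kHz > fs/2 = 5.375 kHz, folds to fs − 10.45 kHz = 0.3 kHz.
4.25 kHz ≤ fs/2 = 5.375 kHz, passes unchanged.
15 kHz mod fs = 4.25 kHz.
4.25 kHz ≤ fs/2 = 5.375 kHz, appears at 4.25 kHz.
24.4 kHz mod fs = 2.9 kHz.
2.9 kHz ≤ fs/2 = 5.375 kHz, appears at 2.9 kHz.
Distinct values: {0.3 kHz, 2.9 kHz, 4.25 kHz}.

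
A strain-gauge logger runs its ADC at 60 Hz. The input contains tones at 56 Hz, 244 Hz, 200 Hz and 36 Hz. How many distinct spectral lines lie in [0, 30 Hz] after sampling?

3

fs/2 = 30 Hz.
56 Hz > fs/2 = 30 Hz, folds to fs − 56 Hz = 4 Hz.
244 Hz mod fs = 4 Hz.
4 Hz ≤ fs/2 = 30 Hz, appears at 4 Hz.
200 Hz mod fs = 20 Hz.
20 Hz ≤ fs/2 = 30 Hz, appears at 20 Hz.
36 Hz > fs/2 = 30 Hz, folds to fs − 36 Hz = 24 Hz.
Distinct values: {4 Hz, 20 Hz, 24 Hz} → 3.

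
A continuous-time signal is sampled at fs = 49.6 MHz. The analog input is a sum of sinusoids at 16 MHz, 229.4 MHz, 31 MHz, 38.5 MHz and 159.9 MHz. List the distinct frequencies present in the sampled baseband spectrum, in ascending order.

11.1 MHz, 16 MHz, 18.6 MHz

fs/2 = 24.8 MHz.
16 MHz ≤ fs/2 = 24.8 MHz, passes unchanged.
229.4 MHz mod fs = 31 MHz.
31 MHz > fs/2 = 24.8 MHz, folds to fs − 31 MHz = 18.6 MHz.
31 MHz > fs/2 = 24.8 MHz, folds to fs − 31 MHz = 18.6 MHz.
38.5 MHz > fs/2 = 24.8 MHz, folds to fs − 38.5 MHz = 11.1 MHz.
159.9 MHz mod fs = 11.1 MHz.
11.1 MHz ≤ fs/2 = 24.8 MHz, appears at 11.1 MHz.
Distinct values: {11.1 MHz, 16 MHz, 18.6 MHz}.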